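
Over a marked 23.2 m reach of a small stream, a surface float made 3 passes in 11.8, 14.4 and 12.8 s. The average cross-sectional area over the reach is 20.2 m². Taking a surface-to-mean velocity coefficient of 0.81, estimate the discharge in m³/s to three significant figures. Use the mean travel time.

29.2 m³/s

t̄ = (11.8 + 14.4 + 12.8) / 3 = 13 s
v_surface = L / t̄ = 23.2 / 13 = 1.785 m/s
v_mean = 0.81 × 1.785 = 1.446 m/s
Q = A × v_mean = 20.2 × 1.446 = 29.20 m³/s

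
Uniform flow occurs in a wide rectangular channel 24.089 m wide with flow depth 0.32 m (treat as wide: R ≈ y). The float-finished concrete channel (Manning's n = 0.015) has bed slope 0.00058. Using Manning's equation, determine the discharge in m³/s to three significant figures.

5.79 m³/s

A = b·y = 24.089 × 0.32 = 7.708 m²
Wide channel: R ≈ y = 0.32 m
Q = (1/n)·A·R^(2/3)·S^(1/2) = (1/0.015) × 7.708 × 0.3200^(2/3) × 0.00058^(1/2) = 5.790 m³/s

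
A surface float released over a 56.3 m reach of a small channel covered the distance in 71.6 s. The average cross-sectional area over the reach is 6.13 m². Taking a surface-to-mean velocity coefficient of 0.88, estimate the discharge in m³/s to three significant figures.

4.24 m³/s

v_surface = L / t̄ = 56.3 / 71.6 = 0.7863 m/s
v_mean = 0.88 × 0.7863 = 0.6920 m/s
Q = A × v_mean = 6.13 × 0.6920 = 4.242 m³/s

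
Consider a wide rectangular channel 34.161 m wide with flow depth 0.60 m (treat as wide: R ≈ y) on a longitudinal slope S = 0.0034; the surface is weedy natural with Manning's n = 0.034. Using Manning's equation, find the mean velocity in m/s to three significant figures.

1.22 m/s

A = b·y = 34.161 × 0.60 = 20.50 m²
Wide channel: R ≈ y = 0.60 m
Q = (1/n)·A·R^(2/3)·S^(1/2) = (1/0.034) × 20.50 × 0.6000^(2/3) × 0.0034^(1/2) = 25.01 m³/s
V = Q/A = 25.01/20.50 = 1.220 m/s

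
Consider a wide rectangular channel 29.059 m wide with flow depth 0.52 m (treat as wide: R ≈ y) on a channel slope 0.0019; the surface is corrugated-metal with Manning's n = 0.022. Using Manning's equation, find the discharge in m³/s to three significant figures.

19.4 m³/s

A = b·y = 29.059 × 0.52 = 15.11 m²
Wide channel: R ≈ y = 0.52 m
Q = (1/n)·A·R^(2/3)·S^(1/2) = (1/0.022) × 15.11 × 0.5200^(2/3) × 0.0019^(1/2) = 19.36 m³/s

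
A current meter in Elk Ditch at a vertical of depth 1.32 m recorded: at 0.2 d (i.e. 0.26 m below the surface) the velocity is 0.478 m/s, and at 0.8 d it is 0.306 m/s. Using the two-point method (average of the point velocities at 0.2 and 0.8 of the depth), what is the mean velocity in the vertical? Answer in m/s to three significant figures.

0.392 m/s

v̄ = (0.478 + 0.306) / 2 = 0.3920 m/s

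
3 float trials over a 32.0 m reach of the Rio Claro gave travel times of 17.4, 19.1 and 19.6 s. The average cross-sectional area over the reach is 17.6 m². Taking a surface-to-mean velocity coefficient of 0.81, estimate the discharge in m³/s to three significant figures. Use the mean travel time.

t̄ = (17.4 + 19.1 + 19.6) / 3 = 18.7 s
v_surface = L / t̄ = 32.0 / 18.7 = 1.711 m/s
v_mean = 0.81 × 1.711 = 1.386 m/s
Q = A × v_mean = 17.6 × 1.386 = 24.40 m³/s

24.4 m³/s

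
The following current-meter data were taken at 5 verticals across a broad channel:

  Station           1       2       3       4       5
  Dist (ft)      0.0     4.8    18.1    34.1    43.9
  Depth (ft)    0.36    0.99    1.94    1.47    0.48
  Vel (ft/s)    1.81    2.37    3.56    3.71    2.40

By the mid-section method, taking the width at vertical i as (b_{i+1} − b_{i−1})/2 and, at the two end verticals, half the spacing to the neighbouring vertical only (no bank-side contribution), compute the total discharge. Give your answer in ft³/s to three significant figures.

w_1 = (4.8 − 0.0)/2 = 2.4 ft; q_1 = 1.81 × 0.36 × 2.4 = 1.564 ft³/s
w_2 = (18.1 − 0.0)/2 = 9.05 ft; q_2 = 2.37 × 0.99 × 9.05 = 21.23 ft³/s
w_3 = (34.1 − 4.8)/2 = 14.65 ft; q_3 = 3.56 × 1.94 × 14.65 = 101.2 ft³/s
w_4 = (43.9 − 18.1)/2 = 12.9 ft; q_4 = 3.71 × 1.47 × 12.9 = 70.35 ft³/s
w_5 = (43.9 − 34.1)/2 = 4.9 ft; q_5 = 2.40 × 0.48 × 4.9 = 5.645 ft³/s
Q = Σ qᵢ = 200.0 ft³/s

200 ft³/s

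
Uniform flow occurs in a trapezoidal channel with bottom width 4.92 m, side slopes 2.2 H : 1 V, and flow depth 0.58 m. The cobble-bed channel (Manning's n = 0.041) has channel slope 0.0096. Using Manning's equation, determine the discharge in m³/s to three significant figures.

5.16 m³/s

A = (b + z·y)·y = (4.92 + 2.2×0.58)×0.58 = 3.594 m²
P = b + 2y√(1+z²) = 4.92 + 2×0.58×√(1+2.2²) = 7.723 m
R = A/P = 3.594/7.723 = 0.4653 m
Q = (1/n)·A·R^(2/3)·S^(1/2) = (1/0.041) × 3.594 × 0.4653^(2/3) × 0.0096^(1/2) = 5.157 m³/s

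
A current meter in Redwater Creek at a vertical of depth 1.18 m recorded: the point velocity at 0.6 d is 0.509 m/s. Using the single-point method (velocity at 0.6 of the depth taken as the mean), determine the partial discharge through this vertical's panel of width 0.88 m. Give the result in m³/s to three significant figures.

v̄ = v₀.₆ = 0.509 m/s
q = v̄ × d × w = 0.5090 × 1.18 × 0.88 = 0.5285 m³/s

0.529 m³/s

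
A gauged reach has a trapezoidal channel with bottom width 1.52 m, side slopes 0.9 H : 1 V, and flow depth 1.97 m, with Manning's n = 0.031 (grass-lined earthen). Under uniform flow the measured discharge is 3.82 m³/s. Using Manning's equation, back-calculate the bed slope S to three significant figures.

A = (b + z·y)·y = (1.52 + 0.9×1.97)×1.97 = 6.487 m²
P = b + 2y√(1+z²) = 1.52 + 2×1.97×√(1+0.9²) = 6.821 m
R = A/P = 6.487/6.821 = 0.9511 m
S = (Q·n / (1·A·R^(2/3)))² = (3.82×0.031 / (1×6.487×0.9671))² = 0.0003563

0.000356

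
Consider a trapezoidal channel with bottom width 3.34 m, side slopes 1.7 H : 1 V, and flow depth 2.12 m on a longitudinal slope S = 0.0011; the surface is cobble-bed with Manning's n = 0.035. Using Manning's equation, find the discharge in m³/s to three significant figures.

A = (b + z·y)·y = (3.34 + 1.7×2.12)×2.12 = 14.72 m²
P = b + 2y√(1+z²) = 3.34 + 2×2.12×√(1+1.7²) = 11.70 m
R = A/P = 14.72/11.70 = 1.258 m
Q = (1/n)·A·R^(2/3)·S^(1/2) = (1/0.035) × 14.72 × 1.258^(2/3) × 0.0011^(1/2) = 16.26 m³/s

16.3 m³/s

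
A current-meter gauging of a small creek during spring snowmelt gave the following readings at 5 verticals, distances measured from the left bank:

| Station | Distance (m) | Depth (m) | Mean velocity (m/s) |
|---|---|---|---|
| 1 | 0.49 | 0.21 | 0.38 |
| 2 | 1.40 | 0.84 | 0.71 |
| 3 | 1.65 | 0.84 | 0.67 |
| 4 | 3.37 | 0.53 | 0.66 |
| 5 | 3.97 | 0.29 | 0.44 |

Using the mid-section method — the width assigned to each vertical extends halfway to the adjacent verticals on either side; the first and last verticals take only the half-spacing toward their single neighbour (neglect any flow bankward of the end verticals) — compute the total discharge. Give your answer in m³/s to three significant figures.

w_1 = (1.40 − 0.49)/2 = 0.455 m; q_1 = 0.38 × 0.21 × 0.455 = 0.03631 m³/s
w_2 = (1.65 − 0.49)/2 = 0.58 m; q_2 = 0.71 × 0.84 × 0.58 = 0.3459 m³/s
w_3 = (3.37 − 1.40)/2 = 0.985 m; q_3 = 0.67 × 0.84 × 0.985 = 0.5544 m³/s
w_4 = (3.97 − 1.65)/2 = 1.16 m; q_4 = 0.66 × 0.53 × 1.16 = 0.4058 m³/s
w_5 = (3.97 − 3.37)/2 = 0.3 m; q_5 = 0.44 × 0.29 × 0.3 = 0.03828 m³/s
Q = Σ qᵢ = 1.381 m³/s

1.38 m³/s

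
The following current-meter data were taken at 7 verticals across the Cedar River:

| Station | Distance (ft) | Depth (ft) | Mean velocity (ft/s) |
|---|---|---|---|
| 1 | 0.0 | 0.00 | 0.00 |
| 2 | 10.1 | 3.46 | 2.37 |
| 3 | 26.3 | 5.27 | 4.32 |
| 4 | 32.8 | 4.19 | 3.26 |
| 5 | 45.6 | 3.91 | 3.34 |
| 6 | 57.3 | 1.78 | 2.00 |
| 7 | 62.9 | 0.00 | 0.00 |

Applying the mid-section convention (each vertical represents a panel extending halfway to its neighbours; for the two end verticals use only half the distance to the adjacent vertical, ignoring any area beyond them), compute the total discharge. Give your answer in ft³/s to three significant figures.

w_2 = (26.3 − 0.0)/2 = 13.15 ft; q_2 = 2.37 × 3.46 × 13.15 = 107.8 ft³/s
w_3 = (32.8 − 10.1)/2 = 11.35 ft; q_3 = 4.32 × 5.27 × 11.35 = 258.4 ft³/s
w_4 = (45.6 − 26.3)/2 = 9.65 ft; q_4 = 3.26 × 4.19 × 9.65 = 131.8 ft³/s
w_5 = (57.3 − 32.8)/2 = 12.25 ft; q_5 = 3.34 × 3.91 × 12.25 = 160.0 ft³/s
w_6 = (62.9 − 45.6)/2 = 8.65 ft; q_6 = 2.00 × 1.78 × 8.65 = 30.79 ft³/s
Stations 1, 7 contribute zero (depth or velocity is 0).
Q = Σ qᵢ = 688.8 ft³/s

689 ft³/s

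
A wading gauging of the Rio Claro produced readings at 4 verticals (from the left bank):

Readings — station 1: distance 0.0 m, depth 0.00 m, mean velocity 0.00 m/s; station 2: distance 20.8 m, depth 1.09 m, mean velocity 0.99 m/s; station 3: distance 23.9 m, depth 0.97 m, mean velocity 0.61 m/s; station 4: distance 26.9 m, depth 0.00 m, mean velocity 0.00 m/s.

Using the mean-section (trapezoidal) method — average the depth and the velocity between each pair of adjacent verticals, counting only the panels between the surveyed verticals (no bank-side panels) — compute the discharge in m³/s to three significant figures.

Panel 1-2: Δb = 20.8 m, d̄ = (0.00+1.09)/2 = 0.545, v̄ = (0.00+0.99)/2 = 0.495 → q = 20.8×0.545×0.495 = 5.611 m³/s
Panel 2-3: Δb = 3.1 m, d̄ = (1.09+0.97)/2 = 1.03, v̄ = (0.99+0.61)/2 = 0.8 → q = 3.1×1.03×0.8 = 2.554 m³/s
Panel 3-4: Δb = 3 m, d̄ = (0.97+0.00)/2 = 0.485, v̄ = (0.61+0.00)/2 = 0.305 → q = 3×0.485×0.305 = 0.4438 m³/s
Q = Σ q = 8.609 m³/s

8.61 m³/s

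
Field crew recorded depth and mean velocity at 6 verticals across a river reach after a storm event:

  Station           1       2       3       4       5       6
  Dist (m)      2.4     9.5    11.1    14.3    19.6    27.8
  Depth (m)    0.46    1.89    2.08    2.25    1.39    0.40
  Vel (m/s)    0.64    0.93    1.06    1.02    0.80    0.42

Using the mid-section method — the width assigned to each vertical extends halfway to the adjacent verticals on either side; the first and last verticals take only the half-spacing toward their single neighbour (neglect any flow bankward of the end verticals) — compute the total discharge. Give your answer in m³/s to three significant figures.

w_1 = (9.5 − 2.4)/2 = 3.55 m; q_1 = 0.64 × 0.46 × 3.55 = 1.045 m³/s
w_2 = (11.1 − 2.4)/2 = 4.35 m; q_2 = 0.93 × 1.89 × 4.35 = 7.646 m³/s
w_3 = (14.3 − 9.5)/2 = 2.4 m; q_3 = 1.06 × 2.08 × 2.4 = 5.292 m³/s
w_4 = (19.6 − 11.1)/2 = 4.25 m; q_4 = 1.02 × 2.25 × 4.25 = 9.754 m³/s
w_5 = (27.8 − 14.3)/2 = 6.75 m; q_5 = 0.80 × 1.39 × 6.75 = 7.506 m³/s
w_6 = (27.8 − 19.6)/2 = 4.1 m; q_6 = 0.42 × 0.40 × 4.1 = 0.6888 m³/s
Q = Σ qᵢ = 31.93 m³/s

31.9 m³/s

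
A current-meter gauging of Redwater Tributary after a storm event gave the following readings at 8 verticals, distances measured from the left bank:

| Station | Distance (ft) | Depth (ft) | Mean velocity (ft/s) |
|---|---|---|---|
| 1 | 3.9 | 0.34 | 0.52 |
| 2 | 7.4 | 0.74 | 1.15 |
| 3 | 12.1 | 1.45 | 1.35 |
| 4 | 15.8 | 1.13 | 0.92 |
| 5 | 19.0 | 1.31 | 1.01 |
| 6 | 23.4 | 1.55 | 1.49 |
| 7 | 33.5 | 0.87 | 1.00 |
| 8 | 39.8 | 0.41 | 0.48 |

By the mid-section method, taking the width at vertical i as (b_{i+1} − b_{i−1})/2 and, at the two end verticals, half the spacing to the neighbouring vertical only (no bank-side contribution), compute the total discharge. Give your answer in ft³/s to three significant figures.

w_1 = (7.4 − 3.9)/2 = 1.75 ft; q_1 = 0.52 × 0.34 × 1.75 = 0.3094 ft³/s
w_2 = (12.1 − 3.9)/2 = 4.1 ft; q_2 = 1.15 × 0.74 × 4.1 = 3.489 ft³/s
w_3 = (15.8 − 7.4)/2 = 4.2 ft; q_3 = 1.35 × 1.45 × 4.2 = 8.222 ft³/s
w_4 = (19.0 − 12.1)/2 = 3.45 ft; q_4 = 0.92 × 1.13 × 3.45 = 3.587 ft³/s
w_5 = (23.4 − 15.8)/2 = 3.8 ft; q_5 = 1.01 × 1.31 × 3.8 = 5.028 ft³/s
w_6 = (33.5 − 19.0)/2 = 7.25 ft; q_6 = 1.49 × 1.55 × 7.25 = 16.74 ft³/s
w_7 = (39.8 − 23.4)/2 = 8.2 ft; q_7 = 1.00 × 0.87 × 8.2 = 7.134 ft³/s
w_8 = (39.8 − 33.5)/2 = 3.15 ft; q_8 = 0.48 × 0.41 × 3.15 = 0.6199 ft³/s
Q = Σ qᵢ = 45.13 ft³/s

45.1 ft³/s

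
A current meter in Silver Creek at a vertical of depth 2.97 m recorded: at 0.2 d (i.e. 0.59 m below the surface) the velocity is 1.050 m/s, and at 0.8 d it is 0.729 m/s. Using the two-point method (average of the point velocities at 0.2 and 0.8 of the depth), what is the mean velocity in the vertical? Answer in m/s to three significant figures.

v̄ = (1.050 + 0.729) / 2 = 0.8895 m/s

0.890 m/s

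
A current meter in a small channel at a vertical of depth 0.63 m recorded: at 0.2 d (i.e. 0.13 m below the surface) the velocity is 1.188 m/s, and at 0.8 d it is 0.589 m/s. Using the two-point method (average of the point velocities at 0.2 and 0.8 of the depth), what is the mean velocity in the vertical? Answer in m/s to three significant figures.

0.889 m/s

v̄ = (1.188 + 0.589) / 2 = 0.8885 m/s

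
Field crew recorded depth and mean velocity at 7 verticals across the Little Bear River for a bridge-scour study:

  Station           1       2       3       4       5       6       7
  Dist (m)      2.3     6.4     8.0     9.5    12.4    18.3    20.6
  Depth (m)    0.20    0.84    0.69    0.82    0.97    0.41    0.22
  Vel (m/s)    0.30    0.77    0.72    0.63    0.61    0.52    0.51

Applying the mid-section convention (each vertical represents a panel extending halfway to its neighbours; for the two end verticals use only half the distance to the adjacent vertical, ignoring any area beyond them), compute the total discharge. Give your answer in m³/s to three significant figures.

w_1 = (6.4 − 2.3)/2 = 2.05 m; q_1 = 0.30 × 0.20 × 2.05 = 0.1230 m³/s
w_2 = (8.0 − 2.3)/2 = 2.85 m; q_2 = 0.77 × 0.84 × 2.85 = 1.843 m³/s
w_3 = (9.5 − 6.4)/2 = 1.55 m; q_3 = 0.72 × 0.69 × 1.55 = 0.7700 m³/s
w_4 = (12.4 − 8.0)/2 = 2.2 m; q_4 = 0.63 × 0.82 × 2.2 = 1.137 m³/s
w_5 = (18.3 − 9.5)/2 = 4.4 m; q_5 = 0.61 × 0.97 × 4.4 = 2.603 m³/s
w_6 = (20.6 − 12.4)/2 = 4.1 m; q_6 = 0.52 × 0.41 × 4.1 = 0.8741 m³/s
w_7 = (20.6 − 18.3)/2 = 1.15 m; q_7 = 0.51 × 0.22 × 1.15 = 0.1290 m³/s
Q = Σ qᵢ = 7.480 m³/s

7.48 m³/s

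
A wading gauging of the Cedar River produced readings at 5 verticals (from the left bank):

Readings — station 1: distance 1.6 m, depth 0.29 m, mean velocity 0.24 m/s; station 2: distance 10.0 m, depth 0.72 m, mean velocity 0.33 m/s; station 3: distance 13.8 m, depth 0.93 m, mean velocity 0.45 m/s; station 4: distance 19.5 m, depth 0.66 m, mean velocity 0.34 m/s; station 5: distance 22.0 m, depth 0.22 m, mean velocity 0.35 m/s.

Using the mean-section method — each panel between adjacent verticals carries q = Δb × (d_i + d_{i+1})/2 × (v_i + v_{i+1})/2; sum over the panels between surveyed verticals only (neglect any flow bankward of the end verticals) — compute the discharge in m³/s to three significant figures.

Panel 1-2: Δb = 8.4 m, d̄ = (0.29+0.72)/2 = 0.505, v̄ = (0.24+0.33)/2 = 0.285 → q = 8.4×0.505×0.285 = 1.209 m³/s
Panel 2-3: Δb = 3.8 m, d̄ = (0.72+0.93)/2 = 0.825, v̄ = (0.33+0.45)/2 = 0.39 → q = 3.8×0.825×0.39 = 1.223 m³/s
Panel 3-4: Δb = 5.7 m, d̄ = (0.93+0.66)/2 = 0.795, v̄ = (0.45+0.34)/2 = 0.395 → q = 5.7×0.795×0.395 = 1.790 m³/s
Panel 4-5: Δb = 2.5 m, d̄ = (0.66+0.22)/2 = 0.44, v̄ = (0.34+0.35)/2 = 0.345 → q = 2.5×0.44×0.345 = 0.3795 m³/s
Q = Σ q = 4.601 m³/s

4.60 m³/s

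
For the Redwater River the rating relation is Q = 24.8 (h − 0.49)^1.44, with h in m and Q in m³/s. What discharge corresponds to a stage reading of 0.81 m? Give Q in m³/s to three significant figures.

4.81 m³/s

Q = 24.8 × (0.81 − 0.49)^1.44 = 24.8 × 0.32^1.44 = 4.807 m³/s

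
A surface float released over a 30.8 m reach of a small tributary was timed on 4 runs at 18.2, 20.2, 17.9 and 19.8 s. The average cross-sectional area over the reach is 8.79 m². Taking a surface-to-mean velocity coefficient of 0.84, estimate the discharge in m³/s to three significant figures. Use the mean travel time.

t̄ = (18.2 + 20.2 + 17.9 + 19.8) / 4 = 19.025 s
v_surface = L / t̄ = 30.8 / 19.025 = 1.619 m/s
v_mean = 0.84 × 1.619 = 1.360 m/s
Q = A × v_mean = 8.79 × 1.360 = 11.95 m³/s

12.0 m³/s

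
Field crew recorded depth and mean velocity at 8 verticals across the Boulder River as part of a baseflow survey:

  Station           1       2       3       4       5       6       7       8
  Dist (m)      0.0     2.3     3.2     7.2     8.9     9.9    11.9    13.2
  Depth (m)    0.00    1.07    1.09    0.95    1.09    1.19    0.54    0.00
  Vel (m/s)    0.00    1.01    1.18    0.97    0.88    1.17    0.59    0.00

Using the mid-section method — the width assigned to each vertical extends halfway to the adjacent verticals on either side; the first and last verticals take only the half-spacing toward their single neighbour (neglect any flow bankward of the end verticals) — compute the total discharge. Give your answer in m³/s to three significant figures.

11.4 m³/s

w_2 = (3.2 − 0.0)/2 = 1.6 m; q_2 = 1.01 × 1.07 × 1.6 = 1.729 m³/s
w_3 = (7.2 − 2.3)/2 = 2.45 m; q_3 = 1.18 × 1.09 × 2.45 = 3.151 m³/s
w_4 = (8.9 − 3.2)/2 = 2.85 m; q_4 = 0.97 × 0.95 × 2.85 = 2.626 m³/s
w_5 = (9.9 − 7.2)/2 = 1.35 m; q_5 = 0.88 × 1.09 × 1.35 = 1.295 m³/s
w_6 = (11.9 − 8.9)/2 = 1.5 m; q_6 = 1.17 × 1.19 × 1.5 = 2.088 m³/s
w_7 = (13.2 − 9.9)/2 = 1.65 m; q_7 = 0.59 × 0.54 × 1.65 = 0.5257 m³/s
Stations 1, 8 contribute zero (depth or velocity is 0).
Q = Σ qᵢ = 11.42 m³/s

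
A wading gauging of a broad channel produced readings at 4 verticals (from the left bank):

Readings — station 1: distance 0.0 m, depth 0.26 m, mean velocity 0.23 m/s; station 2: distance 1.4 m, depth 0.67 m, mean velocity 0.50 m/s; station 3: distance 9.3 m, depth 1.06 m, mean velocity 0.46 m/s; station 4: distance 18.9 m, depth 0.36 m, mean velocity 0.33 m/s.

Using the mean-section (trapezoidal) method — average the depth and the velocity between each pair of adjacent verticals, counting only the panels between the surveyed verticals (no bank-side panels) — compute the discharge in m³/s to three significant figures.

6.21 m³/s

Panel 1-2: Δb = 1.4 m, d̄ = (0.26+0.67)/2 = 0.465, v̄ = (0.23+0.50)/2 = 0.365 → q = 1.4×0.465×0.365 = 0.2376 m³/s
Panel 2-3: Δb = 7.9 m, d̄ = (0.67+1.06)/2 = 0.865, v̄ = (0.50+0.46)/2 = 0.48 → q = 7.9×0.865×0.48 = 3.280 m³/s
Panel 3-4: Δb = 9.6 m, d̄ = (1.06+0.36)/2 = 0.71, v̄ = (0.46+0.33)/2 = 0.395 → q = 9.6×0.71×0.395 = 2.692 m³/s
Q = Σ q = 6.210 m³/s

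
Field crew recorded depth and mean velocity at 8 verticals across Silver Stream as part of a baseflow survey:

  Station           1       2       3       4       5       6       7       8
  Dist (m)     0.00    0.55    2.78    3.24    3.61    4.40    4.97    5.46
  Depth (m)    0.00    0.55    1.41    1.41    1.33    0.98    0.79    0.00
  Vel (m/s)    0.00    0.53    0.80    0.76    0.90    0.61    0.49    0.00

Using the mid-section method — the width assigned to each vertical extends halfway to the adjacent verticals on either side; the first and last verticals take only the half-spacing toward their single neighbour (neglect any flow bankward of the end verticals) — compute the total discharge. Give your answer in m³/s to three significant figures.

3.67 m³/s

w_2 = (2.78 − 0.00)/2 = 1.39 m; q_2 = 0.53 × 0.55 × 1.39 = 0.4052 m³/s
w_3 = (3.24 − 0.55)/2 = 1.345 m; q_3 = 0.80 × 1.41 × 1.345 = 1.517 m³/s
w_4 = (3.61 − 2.78)/2 = 0.415 m; q_4 = 0.76 × 1.41 × 0.415 = 0.4447 m³/s
w_5 = (4.40 − 3.24)/2 = 0.58 m; q_5 = 0.90 × 1.33 × 0.58 = 0.6943 m³/s
w_6 = (4.97 − 3.61)/2 = 0.68 m; q_6 = 0.61 × 0.98 × 0.68 = 0.4065 m³/s
w_7 = (5.46 − 4.40)/2 = 0.53 m; q_7 = 0.49 × 0.79 × 0.53 = 0.2052 m³/s
Stations 1, 8 contribute zero (depth or velocity is 0).
Q = Σ qᵢ = 3.673 m³/s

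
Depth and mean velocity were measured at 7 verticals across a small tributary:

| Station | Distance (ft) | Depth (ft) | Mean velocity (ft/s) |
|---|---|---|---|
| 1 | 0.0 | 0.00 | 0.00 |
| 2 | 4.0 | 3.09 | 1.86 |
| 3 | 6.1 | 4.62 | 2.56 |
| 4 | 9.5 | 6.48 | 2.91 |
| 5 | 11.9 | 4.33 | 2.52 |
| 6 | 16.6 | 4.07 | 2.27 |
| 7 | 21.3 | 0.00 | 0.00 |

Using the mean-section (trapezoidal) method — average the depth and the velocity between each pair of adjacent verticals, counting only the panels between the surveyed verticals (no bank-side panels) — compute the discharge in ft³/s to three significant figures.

Panel 1-2: Δb = 4 ft, d̄ = (0.00+3.09)/2 = 1.545, v̄ = (0.00+1.86)/2 = 0.93 → q = 4×1.545×0.93 = 5.747 ft³/s
Panel 2-3: Δb = 2.1 ft, d̄ = (3.09+4.62)/2 = 3.855, v̄ = (1.86+2.56)/2 = 2.21 → q = 2.1×3.855×2.21 = 17.89 ft³/s
Panel 3-4: Δb = 3.4 ft, d̄ = (4.62+6.48)/2 = 5.55, v̄ = (2.56+2.91)/2 = 2.735 → q = 3.4×5.55×2.735 = 51.61 ft³/s
Panel 4-5: Δb = 2.4 ft, d̄ = (6.48+4.33)/2 = 5.405, v̄ = (2.91+2.52)/2 = 2.715 → q = 2.4×5.405×2.715 = 35.22 ft³/s
Panel 5-6: Δb = 4.7 ft, d̄ = (4.33+4.07)/2 = 4.2, v̄ = (2.52+2.27)/2 = 2.395 → q = 4.7×4.2×2.395 = 47.28 ft³/s
Panel 6-7: Δb = 4.7 ft, d̄ = (4.07+0.00)/2 = 2.035, v̄ = (2.27+0.00)/2 = 1.135 → q = 4.7×2.035×1.135 = 10.86 ft³/s
Q = Σ q = 168.6 ft³/s

169 ft³/s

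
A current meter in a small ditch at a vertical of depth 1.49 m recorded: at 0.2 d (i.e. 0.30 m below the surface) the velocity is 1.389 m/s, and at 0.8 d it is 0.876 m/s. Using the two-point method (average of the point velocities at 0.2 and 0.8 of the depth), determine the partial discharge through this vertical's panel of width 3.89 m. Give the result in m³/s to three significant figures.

v̄ = (1.389 + 0.876) / 2 = 1.133 m/s
q = v̄ × d × w = 1.133 × 1.49 × 3.89 = 6.564 m³/s

6.56 m³/s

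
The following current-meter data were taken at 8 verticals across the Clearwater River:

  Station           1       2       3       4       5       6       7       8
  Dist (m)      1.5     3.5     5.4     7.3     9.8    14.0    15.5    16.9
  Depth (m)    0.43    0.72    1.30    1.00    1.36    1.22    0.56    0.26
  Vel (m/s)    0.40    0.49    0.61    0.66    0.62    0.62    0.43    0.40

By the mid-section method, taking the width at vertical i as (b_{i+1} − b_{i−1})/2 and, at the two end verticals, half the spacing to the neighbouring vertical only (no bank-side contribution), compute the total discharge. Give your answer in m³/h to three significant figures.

w_1 = (3.5 − 1.5)/2 = 1 m; q_1 = 0.40 × 0.43 × 1 = 0.1720 m³/s
w_2 = (5.4 − 1.5)/2 = 1.95 m; q_2 = 0.49 × 0.72 × 1.95 = 0.6880 m³/s
w_3 = (7.3 − 3.5)/2 = 1.9 m; q_3 = 0.61 × 1.30 × 1.9 = 1.507 m³/s
w_4 = (9.8 − 5.4)/2 = 2.2 m; q_4 = 0.66 × 1.00 × 2.2 = 1.452 m³/s
w_5 = (14.0 − 7.3)/2 = 3.35 m; q_5 = 0.62 × 1.36 × 3.35 = 2.825 m³/s
w_6 = (15.5 − 9.8)/2 = 2.85 m; q_6 = 0.62 × 1.22 × 2.85 = 2.156 m³/s
w_7 = (16.9 − 14.0)/2 = 1.45 m; q_7 = 0.43 × 0.56 × 1.45 = 0.3492 m³/s
w_8 = (16.9 − 15.5)/2 = 0.7 m; q_8 = 0.40 × 0.26 × 0.7 = 0.07280 m³/s
Q = Σ qᵢ = 9.221 m³/s
= 9.221 × 3600 = 33200 m³/h

33200 m³/h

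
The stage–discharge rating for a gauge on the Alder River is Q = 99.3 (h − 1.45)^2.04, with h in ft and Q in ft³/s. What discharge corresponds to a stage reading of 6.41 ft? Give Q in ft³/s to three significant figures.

2600 ft³/s

Q = 99.3 × (6.41 − 1.45)^2.04 = 99.3 × 4.96^2.04 = 2605 ft³/s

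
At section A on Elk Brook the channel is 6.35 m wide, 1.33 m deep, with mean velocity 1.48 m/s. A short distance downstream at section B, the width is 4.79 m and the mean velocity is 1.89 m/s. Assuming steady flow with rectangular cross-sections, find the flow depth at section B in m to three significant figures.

1.38 m

Q = A₁V₁ = (6.35×1.33) × 1.48 = 12.50 m³/s
d₂ = Q/(b₂ V₂) = 12.50/(4.79×1.89) = 1.381 m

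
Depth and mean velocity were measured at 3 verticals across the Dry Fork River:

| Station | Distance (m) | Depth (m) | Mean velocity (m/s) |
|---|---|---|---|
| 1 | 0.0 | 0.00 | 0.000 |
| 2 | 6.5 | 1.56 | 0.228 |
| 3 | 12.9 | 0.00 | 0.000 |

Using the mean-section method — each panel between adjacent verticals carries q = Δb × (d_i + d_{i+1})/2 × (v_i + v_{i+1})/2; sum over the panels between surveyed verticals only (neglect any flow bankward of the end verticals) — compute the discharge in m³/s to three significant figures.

1.15 m³/s

Panel 1-2: Δb = 6.5 m, d̄ = (0.00+1.56)/2 = 0.78, v̄ = (0.000+0.228)/2 = 0.114 → q = 6.5×0.78×0.114 = 0.5780 m³/s
Panel 2-3: Δb = 6.4 m, d̄ = (1.56+0.00)/2 = 0.78, v̄ = (0.228+0.000)/2 = 0.114 → q = 6.4×0.78×0.114 = 0.5691 m³/s
Q = Σ q = 1.147 m³/s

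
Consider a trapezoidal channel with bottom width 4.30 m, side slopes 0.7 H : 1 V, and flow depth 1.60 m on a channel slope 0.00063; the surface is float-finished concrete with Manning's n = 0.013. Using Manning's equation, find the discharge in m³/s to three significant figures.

A = (b + z·y)·y = (4.30 + 0.7×1.60)×1.60 = 8.672 m²
P = b + 2y√(1+z²) = 4.30 + 2×1.60×√(1+0.7²) = 8.206 m
R = A/P = 8.672/8.206 = 1.057 m
Q = (1/n)·A·R^(2/3)·S^(1/2) = (1/0.013) × 8.672 × 1.057^(2/3) × 0.00063^(1/2) = 17.37 m³/s

17.4 m³/s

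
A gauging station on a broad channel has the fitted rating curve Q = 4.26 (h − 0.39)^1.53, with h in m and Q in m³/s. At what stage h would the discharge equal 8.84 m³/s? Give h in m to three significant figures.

h − h₀ = (Q/C)^(1/b) = (8.84/4.26)^(1/1.53) = 1.611 m
h = 0.39 + 1.611 = 2.001 m

2.00 m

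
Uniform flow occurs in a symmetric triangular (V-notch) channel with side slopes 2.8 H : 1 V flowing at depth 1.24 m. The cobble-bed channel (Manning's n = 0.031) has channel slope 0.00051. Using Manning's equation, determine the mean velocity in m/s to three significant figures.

0.509 m/s

A = z·y² = 2.8×1.24² = 4.305 m²
P = 2y√(1+z²) = 2×1.24×√(1+2.8²) = 7.374 m
R = A/P = 4.305/7.374 = 0.5839 m
Q = (1/n)·A·R^(2/3)·S^(1/2) = (1/0.031) × 4.305 × 0.5839^(2/3) × 0.00051^(1/2) = 2.191 m³/s
V = Q/A = 2.191/4.305 = 0.5089 m/s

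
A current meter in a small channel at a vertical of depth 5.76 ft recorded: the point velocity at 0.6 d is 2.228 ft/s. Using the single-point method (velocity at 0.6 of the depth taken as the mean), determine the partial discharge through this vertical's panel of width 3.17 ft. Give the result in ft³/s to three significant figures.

40.7 ft³/s

v̄ = v₀.₆ = 2.228 ft/s
q = v̄ × d × w = 2.228 × 5.76 × 3.17 = 40.68 ft³/s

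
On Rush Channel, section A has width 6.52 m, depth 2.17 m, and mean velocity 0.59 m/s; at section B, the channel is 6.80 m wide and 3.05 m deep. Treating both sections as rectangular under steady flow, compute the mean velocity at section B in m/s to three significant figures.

0.402 m/s

Q = A₁V₁ = (6.52×2.17) × 0.59 = 8.348 m³/s
A₂ = 6.80 × 3.05 = 20.74 m²
V₂ = Q/A₂ = 8.348/20.74 = 0.4025 m/s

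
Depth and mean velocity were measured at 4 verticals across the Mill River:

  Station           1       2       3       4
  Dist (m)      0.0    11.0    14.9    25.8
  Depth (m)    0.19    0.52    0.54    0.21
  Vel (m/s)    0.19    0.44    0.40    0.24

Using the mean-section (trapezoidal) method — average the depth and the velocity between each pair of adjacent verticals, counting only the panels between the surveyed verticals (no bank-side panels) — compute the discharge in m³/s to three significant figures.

Panel 1-2: Δb = 11 m, d̄ = (0.19+0.52)/2 = 0.355, v̄ = (0.19+0.44)/2 = 0.315 → q = 11×0.355×0.315 = 1.230 m³/s
Panel 2-3: Δb = 3.9 m, d̄ = (0.52+0.54)/2 = 0.53, v̄ = (0.44+0.40)/2 = 0.42 → q = 3.9×0.53×0.42 = 0.8681 m³/s
Panel 3-4: Δb = 10.9 m, d̄ = (0.54+0.21)/2 = 0.375, v̄ = (0.40+0.24)/2 = 0.32 → q = 10.9×0.375×0.32 = 1.308 m³/s
Q = Σ q = 3.406 m³/s

3.41 m³/s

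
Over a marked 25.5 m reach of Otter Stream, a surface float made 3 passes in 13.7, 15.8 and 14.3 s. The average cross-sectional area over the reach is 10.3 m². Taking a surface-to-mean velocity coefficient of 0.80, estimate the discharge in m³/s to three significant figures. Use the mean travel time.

14.4 m³/s

t̄ = (13.7 + 15.8 + 14.3) / 3 = 14.6 s
v_surface = L / t̄ = 25.5 / 14.6 = 1.747 m/s
v_mean = 0.80 × 1.747 = 1.397 m/s
Q = A × v_mean = 10.3 × 1.397 = 14.39 m³/s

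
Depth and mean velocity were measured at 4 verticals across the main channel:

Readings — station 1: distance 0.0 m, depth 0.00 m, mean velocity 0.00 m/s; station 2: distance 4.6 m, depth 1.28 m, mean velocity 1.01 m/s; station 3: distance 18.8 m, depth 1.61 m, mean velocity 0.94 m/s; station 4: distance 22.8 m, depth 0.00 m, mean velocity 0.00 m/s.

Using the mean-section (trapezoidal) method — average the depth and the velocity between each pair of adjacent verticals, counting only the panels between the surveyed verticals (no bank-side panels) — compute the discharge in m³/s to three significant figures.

Panel 1-2: Δb = 4.6 m, d̄ = (0.00+1.28)/2 = 0.64, v̄ = (0.00+1.01)/2 = 0.505 → q = 4.6×0.64×0.505 = 1.487 m³/s
Panel 2-3: Δb = 14.2 m, d̄ = (1.28+1.61)/2 = 1.445, v̄ = (1.01+0.94)/2 = 0.975 → q = 14.2×1.445×0.975 = 20.01 m³/s
Panel 3-4: Δb = 4 m, d̄ = (1.61+0.00)/2 = 0.805, v̄ = (0.94+0.00)/2 = 0.47 → q = 4×0.805×0.47 = 1.513 m³/s
Q = Σ q = 23.01 m³/s

23.0 m³/s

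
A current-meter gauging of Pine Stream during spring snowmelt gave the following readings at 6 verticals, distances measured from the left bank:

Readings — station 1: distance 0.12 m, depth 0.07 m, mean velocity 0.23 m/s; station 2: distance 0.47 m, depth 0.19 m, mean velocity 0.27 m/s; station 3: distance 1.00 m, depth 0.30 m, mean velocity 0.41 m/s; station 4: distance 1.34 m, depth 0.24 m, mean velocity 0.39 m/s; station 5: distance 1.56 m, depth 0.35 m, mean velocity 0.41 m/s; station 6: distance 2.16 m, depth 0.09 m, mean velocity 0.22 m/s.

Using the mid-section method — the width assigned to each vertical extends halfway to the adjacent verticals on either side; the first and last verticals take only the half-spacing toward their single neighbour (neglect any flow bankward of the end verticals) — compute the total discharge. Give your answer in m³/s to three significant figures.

w_1 = (0.47 − 0.12)/2 = 0.175 m; q_1 = 0.23 × 0.07 × 0.175 = 0.002818 m³/s
w_2 = (1.00 − 0.12)/2 = 0.44 m; q_2 = 0.27 × 0.19 × 0.44 = 0.02257 m³/s
w_3 = (1.34 − 0.47)/2 = 0.435 m; q_3 = 0.41 × 0.30 × 0.435 = 0.05351 m³/s
w_4 = (1.56 − 1.00)/2 = 0.28 m; q_4 = 0.39 × 0.24 × 0.28 = 0.02621 m³/s
w_5 = (2.16 − 1.34)/2 = 0.41 m; q_5 = 0.41 × 0.35 × 0.41 = 0.05884 m³/s
w_6 = (2.16 − 1.56)/2 = 0.3 m; q_6 = 0.22 × 0.09 × 0.3 = 0.005940 m³/s
Q = Σ qᵢ = 0.1699 m³/s

0.170 m³/s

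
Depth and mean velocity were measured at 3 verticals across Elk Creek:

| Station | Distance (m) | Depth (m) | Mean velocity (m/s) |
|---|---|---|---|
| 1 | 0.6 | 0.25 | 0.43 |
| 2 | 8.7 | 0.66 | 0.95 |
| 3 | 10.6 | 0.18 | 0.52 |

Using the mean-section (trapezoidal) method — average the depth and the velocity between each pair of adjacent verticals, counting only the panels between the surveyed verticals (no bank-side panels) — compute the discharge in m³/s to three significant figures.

Panel 1-2: Δb = 8.1 m, d̄ = (0.25+0.66)/2 = 0.455, v̄ = (0.43+0.95)/2 = 0.69 → q = 8.1×0.455×0.69 = 2.543 m³/s
Panel 2-3: Δb = 1.9 m, d̄ = (0.66+0.18)/2 = 0.42, v̄ = (0.95+0.52)/2 = 0.735 → q = 1.9×0.42×0.735 = 0.5865 m³/s
Q = Σ q = 3.130 m³/s

3.13 m³/s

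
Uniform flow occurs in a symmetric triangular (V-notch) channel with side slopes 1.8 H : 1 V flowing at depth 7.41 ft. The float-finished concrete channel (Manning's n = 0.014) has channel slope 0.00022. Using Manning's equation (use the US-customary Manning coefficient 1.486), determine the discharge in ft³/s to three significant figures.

A = z·y² = 1.8×7.41² = 98.83 ft²
P = 2y√(1+z²) = 2×7.41×√(1+1.8²) = 30.52 ft
R = A/P = 98.83/30.52 = 3.239 ft
Q = (1.486/n)·A·R^(2/3)·S^(1/2) = (1.486/0.014) × 98.83 × 3.239^(2/3) × 0.00022^(1/2) = 340.6 ft³/s

341 ft³/s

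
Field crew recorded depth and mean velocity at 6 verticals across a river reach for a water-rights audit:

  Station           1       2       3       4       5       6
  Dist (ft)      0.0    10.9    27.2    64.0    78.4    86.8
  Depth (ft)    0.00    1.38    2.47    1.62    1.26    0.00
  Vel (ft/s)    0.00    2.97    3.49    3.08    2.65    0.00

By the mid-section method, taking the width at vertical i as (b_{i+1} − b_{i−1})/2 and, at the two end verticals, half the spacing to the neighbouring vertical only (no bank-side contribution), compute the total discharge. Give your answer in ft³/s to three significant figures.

450 ft³/s

w_2 = (27.2 − 0.0)/2 = 13.6 ft; q_2 = 2.97 × 1.38 × 13.6 = 55.74 ft³/s
w_3 = (64.0 − 10.9)/2 = 26.55 ft; q_3 = 3.49 × 2.47 × 26.55 = 228.9 ft³/s
w_4 = (78.4 − 27.2)/2 = 25.6 ft; q_4 = 3.08 × 1.62 × 25.6 = 127.7 ft³/s
w_5 = (86.8 − 64.0)/2 = 11.4 ft; q_5 = 2.65 × 1.26 × 11.4 = 38.06 ft³/s
Stations 1, 6 contribute zero (depth or velocity is 0).
Q = Σ qᵢ = 450.4 ft³/s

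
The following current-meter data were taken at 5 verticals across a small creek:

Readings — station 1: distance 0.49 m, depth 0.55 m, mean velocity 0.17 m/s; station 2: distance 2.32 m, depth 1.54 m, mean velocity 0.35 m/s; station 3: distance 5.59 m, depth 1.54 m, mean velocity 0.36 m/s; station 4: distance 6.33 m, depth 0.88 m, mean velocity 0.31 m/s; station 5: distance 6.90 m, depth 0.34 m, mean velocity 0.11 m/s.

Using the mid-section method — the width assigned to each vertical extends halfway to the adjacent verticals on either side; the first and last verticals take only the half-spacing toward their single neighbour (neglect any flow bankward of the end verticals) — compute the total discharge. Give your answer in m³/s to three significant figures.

w_1 = (2.32 − 0.49)/2 = 0.915 m; q_1 = 0.17 × 0.55 × 0.915 = 0.08555 m³/s
w_2 = (5.59 − 0.49)/2 = 2.55 m; q_2 = 0.35 × 1.54 × 2.55 = 1.374 m³/s
w_3 = (6.33 − 2.32)/2 = 2.005 m; q_3 = 0.36 × 1.54 × 2.005 = 1.112 m³/s
w_4 = (6.90 − 5.59)/2 = 0.655 m; q_4 = 0.31 × 0.88 × 0.655 = 0.1787 m³/s
w_5 = (6.90 − 6.33)/2 = 0.285 m; q_5 = 0.11 × 0.34 × 0.285 = 0.01066 m³/s
Q = Σ qᵢ = 2.761 m³/s

2.76 m³/s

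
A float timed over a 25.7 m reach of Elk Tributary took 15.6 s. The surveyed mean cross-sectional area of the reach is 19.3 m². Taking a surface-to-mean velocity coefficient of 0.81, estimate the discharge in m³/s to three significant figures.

v_surface = L / t̄ = 25.7 / 15.6 = 1.647 m/s
v_mean = 0.81 × 1.647 = 1.334 m/s
Q = A × v_mean = 19.3 × 1.334 = 25.75 m³/s

25.8 m³/s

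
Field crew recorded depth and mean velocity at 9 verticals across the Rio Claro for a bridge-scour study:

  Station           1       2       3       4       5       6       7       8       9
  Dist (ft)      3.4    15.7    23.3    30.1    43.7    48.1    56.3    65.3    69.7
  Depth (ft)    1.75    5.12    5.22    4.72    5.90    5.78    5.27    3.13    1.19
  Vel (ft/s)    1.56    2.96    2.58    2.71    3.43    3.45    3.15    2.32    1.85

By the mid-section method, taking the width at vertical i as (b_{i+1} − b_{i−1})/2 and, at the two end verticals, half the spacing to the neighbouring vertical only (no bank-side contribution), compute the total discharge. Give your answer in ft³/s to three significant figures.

899 ft³/s

w_1 = (15.7 − 3.4)/2 = 6.15 ft; q_1 = 1.56 × 1.75 × 6.15 = 16.79 ft³/s
w_2 = (23.3 − 3.4)/2 = 9.95 ft; q_2 = 2.96 × 5.12 × 9.95 = 150.8 ft³/s
w_3 = (30.1 − 15.7)/2 = 7.2 ft; q_3 = 2.58 × 5.22 × 7.2 = 96.97 ft³/s
w_4 = (43.7 − 23.3)/2 = 10.2 ft; q_4 = 2.71 × 4.72 × 10.2 = 130.5 ft³/s
w_5 = (48.1 − 30.1)/2 = 9 ft; q_5 = 3.43 × 5.90 × 9 = 182.1 ft³/s
w_6 = (56.3 − 43.7)/2 = 6.3 ft; q_6 = 3.45 × 5.78 × 6.3 = 125.6 ft³/s
w_7 = (65.3 − 48.1)/2 = 8.6 ft; q_7 = 3.15 × 5.27 × 8.6 = 142.8 ft³/s
w_8 = (69.7 − 56.3)/2 = 6.7 ft; q_8 = 2.32 × 3.13 × 6.7 = 48.65 ft³/s
w_9 = (69.7 − 65.3)/2 = 2.2 ft; q_9 = 1.85 × 1.19 × 2.2 = 4.843 ft³/s
Q = Σ qᵢ = 899.0 ft³/s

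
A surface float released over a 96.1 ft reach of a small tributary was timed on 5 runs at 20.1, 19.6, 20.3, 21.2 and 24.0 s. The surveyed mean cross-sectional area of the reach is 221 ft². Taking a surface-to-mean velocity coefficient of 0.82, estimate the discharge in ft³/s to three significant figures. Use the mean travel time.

t̄ = (20.1 + 19.6 + 20.3 + 21.2 + 24.0) / 5 = 21.04 s
v_surface = L / t̄ = 96.1 / 21.04 = 4.567 ft/s
v_mean = 0.82 × 4.567 = 3.745 ft/s
Q = A × v_mean = 221 × 3.745 = 827.7 ft³/s

828 ft³/s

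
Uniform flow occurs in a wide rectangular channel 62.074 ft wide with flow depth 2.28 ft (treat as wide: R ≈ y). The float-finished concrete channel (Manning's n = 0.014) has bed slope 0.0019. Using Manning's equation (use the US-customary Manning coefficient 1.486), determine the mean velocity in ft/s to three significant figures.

8.01 ft/s

A = b·y = 62.074 × 2.28 = 141.5 ft²
Wide channel: R ≈ y = 2.28 ft
Q = (1.486/n)·A·R^(2/3)·S^(1/2) = (1.486/0.014) × 141.5 × 2.280^(2/3) × 0.0019^(1/2) = 1134 ft³/s
V = Q/A = 1134/141.5 = 8.015 ft/s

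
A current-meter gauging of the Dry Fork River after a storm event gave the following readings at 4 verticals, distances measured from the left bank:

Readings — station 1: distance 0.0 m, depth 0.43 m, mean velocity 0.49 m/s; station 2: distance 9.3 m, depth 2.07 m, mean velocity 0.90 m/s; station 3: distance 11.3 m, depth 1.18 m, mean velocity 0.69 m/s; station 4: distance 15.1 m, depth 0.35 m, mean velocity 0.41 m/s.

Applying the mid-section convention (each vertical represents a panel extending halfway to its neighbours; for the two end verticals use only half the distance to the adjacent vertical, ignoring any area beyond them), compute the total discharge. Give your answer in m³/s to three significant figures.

w_1 = (9.3 − 0.0)/2 = 4.65 m; q_1 = 0.49 × 0.43 × 4.65 = 0.9798 m³/s
w_2 = (11.3 − 0.0)/2 = 5.65 m; q_2 = 0.90 × 2.07 × 5.65 = 10.53 m³/s
w_3 = (15.1 − 9.3)/2 = 2.9 m; q_3 = 0.69 × 1.18 × 2.9 = 2.361 m³/s
w_4 = (15.1 − 11.3)/2 = 1.9 m; q_4 = 0.41 × 0.35 × 1.9 = 0.2727 m³/s
Q = Σ qᵢ = 14.14 m³/s

14.1 m³/s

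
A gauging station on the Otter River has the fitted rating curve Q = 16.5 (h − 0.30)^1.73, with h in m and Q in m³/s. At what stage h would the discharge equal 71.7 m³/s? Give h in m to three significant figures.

2.64 m

h − h₀ = (Q/C)^(1/b) = (71.7/16.5)^(1/1.73) = 2.338 m
h = 0.30 + 2.338 = 2.638 m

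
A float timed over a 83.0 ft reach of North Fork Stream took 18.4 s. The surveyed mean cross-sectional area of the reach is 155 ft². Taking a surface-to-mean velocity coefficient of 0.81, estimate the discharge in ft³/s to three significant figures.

v_surface = L / t̄ = 83.0 / 18.4 = 4.511 ft/s
v_mean = 0.81 × 4.511 = 3.654 ft/s
Q = A × v_mean = 155 × 3.654 = 566.3 ft³/s

566 ft³/s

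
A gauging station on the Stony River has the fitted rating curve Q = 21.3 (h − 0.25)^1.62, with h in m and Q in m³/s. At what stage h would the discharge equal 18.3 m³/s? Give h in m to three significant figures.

1.16 m

h − h₀ = (Q/C)^(1/b) = (18.3/21.3)^(1/1.62) = 0.9105 m
h = 0.25 + 0.9105 = 1.161 m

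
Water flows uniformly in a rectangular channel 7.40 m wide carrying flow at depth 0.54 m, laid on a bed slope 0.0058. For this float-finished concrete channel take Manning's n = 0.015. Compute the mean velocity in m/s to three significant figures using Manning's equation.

3.07 m/s

A = b·y = 7.40 × 0.54 = 3.996 m²
P = b + 2y = 7.40 + 2×0.54 = 8.480 m
R = A/P = 3.996/8.480 = 0.4712 m
Q = (1/n)·A·R^(2/3)·S^(1/2) = (1/0.015) × 3.996 × 0.4712^(2/3) × 0.0058^(1/2) = 12.29 m³/s
V = Q/A = 12.29/3.996 = 3.075 m/s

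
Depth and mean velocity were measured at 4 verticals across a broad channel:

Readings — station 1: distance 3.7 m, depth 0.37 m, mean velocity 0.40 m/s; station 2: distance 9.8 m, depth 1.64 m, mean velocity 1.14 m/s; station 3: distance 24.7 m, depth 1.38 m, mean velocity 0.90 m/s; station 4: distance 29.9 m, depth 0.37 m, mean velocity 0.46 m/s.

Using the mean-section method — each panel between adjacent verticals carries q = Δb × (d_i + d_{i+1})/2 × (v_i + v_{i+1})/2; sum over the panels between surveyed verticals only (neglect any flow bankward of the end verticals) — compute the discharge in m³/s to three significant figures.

30.8 m³/s

Panel 1-2: Δb = 6.1 m, d̄ = (0.37+1.64)/2 = 1.005, v̄ = (0.40+1.14)/2 = 0.77 → q = 6.1×1.005×0.77 = 4.720 m³/s
Panel 2-3: Δb = 14.9 m, d̄ = (1.64+1.38)/2 = 1.51, v̄ = (1.14+0.90)/2 = 1.02 → q = 14.9×1.51×1.02 = 22.95 m³/s
Panel 3-4: Δb = 5.2 m, d̄ = (1.38+0.37)/2 = 0.875, v̄ = (0.90+0.46)/2 = 0.68 → q = 5.2×0.875×0.68 = 3.094 m³/s
Q = Σ q = 30.76 m³/s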